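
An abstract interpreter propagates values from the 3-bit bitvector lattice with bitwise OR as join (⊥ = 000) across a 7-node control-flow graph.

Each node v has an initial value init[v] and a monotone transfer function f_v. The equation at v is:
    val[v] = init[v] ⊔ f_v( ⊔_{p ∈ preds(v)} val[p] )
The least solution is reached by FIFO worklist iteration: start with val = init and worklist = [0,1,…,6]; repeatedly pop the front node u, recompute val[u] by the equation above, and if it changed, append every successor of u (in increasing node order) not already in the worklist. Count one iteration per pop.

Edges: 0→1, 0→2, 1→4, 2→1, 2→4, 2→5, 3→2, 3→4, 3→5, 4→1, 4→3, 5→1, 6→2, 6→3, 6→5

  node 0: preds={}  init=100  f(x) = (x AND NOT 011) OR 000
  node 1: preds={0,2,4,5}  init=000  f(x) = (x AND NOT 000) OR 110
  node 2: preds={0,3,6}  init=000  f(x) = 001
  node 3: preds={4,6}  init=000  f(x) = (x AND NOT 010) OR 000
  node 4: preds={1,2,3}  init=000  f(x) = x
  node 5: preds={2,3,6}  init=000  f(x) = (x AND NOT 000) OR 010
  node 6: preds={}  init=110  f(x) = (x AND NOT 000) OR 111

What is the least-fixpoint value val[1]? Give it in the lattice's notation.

Trace (13 dequeues):
  [1] u=0 | in 000 | out 100 | ==
  [2] u=1 | in 100 | out 110 | prev 000 | push {}
  [3] u=2 | in 110 | out 001 | prev 000 | push {1}
  [4] u=3 | in 110 | out 100 | prev 000 | push {2}
  [5] u=4 | in 111 | out 111 | prev 000 | push {3}
  [6] u=5 | in 111 | out 111 | prev 000 | push {}
  [7] u=6 | in 000 | out 111 | prev 110 | push {5}
  [8] u=1 | in 111 | out 111 | prev 110 | push {4}
  [9] u=2 | in 111 | out 001 | ==
  [10] u=3 | in 111 | out 101 | prev 100 | push {2}
  [11] u=5 | in 111 | out 111 | ==
  [12] u=4 | in 111 | out 111 | ==
  [13] u=2 | in 111 | out 001 | ==

Converged values:
  [0] 100
  [1] 111
  [2] 001
  [3] 101
  [4] 111
  [5] 111
  [6] 111

111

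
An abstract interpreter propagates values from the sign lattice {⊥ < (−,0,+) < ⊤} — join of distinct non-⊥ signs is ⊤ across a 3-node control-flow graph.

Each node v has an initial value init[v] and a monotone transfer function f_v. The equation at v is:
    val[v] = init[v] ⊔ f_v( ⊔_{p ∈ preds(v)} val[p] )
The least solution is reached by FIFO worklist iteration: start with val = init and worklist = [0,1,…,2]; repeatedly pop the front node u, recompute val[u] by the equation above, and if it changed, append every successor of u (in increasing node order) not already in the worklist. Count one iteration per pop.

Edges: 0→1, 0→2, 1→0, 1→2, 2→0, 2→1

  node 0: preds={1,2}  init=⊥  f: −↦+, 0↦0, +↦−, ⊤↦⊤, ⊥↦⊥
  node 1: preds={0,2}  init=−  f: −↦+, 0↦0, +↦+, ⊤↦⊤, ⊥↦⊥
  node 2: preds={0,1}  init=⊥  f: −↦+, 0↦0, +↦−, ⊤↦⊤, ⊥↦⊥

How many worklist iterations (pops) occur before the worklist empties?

6

Trace (6 dequeues):
  [1] u=0 | in − | out + | prev ⊥ | push {}
  [2] u=1 | in + | out ⊤ | prev − | push {0}
  [3] u=2 | in ⊤ | out ⊤ | prev ⊥ | push {1}
  [4] u=0 | in ⊤ | out ⊤ | prev + | push {2}
  [5] u=1 | in ⊤ | out ⊤ | ==
  [6] u=2 | in ⊤ | out ⊤ | ==

Converged values:
  [0] ⊤
  [1] ⊤
  [2] ⊤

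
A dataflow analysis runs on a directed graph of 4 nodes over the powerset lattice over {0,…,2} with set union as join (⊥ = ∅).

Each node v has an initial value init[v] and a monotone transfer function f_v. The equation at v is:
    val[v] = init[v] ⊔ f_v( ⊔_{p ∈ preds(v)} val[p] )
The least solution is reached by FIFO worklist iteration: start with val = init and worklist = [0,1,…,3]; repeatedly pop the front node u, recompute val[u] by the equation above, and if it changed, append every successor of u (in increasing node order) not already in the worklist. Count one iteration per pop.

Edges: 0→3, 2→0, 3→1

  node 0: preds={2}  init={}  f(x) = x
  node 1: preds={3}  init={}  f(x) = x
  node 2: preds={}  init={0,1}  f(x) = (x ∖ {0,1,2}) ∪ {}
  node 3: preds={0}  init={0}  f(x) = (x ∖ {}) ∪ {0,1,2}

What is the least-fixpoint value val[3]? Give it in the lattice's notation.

Worklist (5 pops):
  #1 pop 0: in={0,1} → {0,1} (was {}); enqueue []
  #2 pop 1: in={0} → {0} (was {}); enqueue []
  #3 pop 2: in={} → {0,1} (no change)
  #4 pop 3: in={0,1} → {0,1,2} (was {0}); enqueue [1]
  #5 pop 1: in={0,1,2} → {0,1,2} (was {0}); enqueue []

Fixpoint:
  val[0] = {0,1}
  val[1] = {0,1,2}
  val[2] = {0,1}
  val[3] = {0,1,2}

{0,1,2}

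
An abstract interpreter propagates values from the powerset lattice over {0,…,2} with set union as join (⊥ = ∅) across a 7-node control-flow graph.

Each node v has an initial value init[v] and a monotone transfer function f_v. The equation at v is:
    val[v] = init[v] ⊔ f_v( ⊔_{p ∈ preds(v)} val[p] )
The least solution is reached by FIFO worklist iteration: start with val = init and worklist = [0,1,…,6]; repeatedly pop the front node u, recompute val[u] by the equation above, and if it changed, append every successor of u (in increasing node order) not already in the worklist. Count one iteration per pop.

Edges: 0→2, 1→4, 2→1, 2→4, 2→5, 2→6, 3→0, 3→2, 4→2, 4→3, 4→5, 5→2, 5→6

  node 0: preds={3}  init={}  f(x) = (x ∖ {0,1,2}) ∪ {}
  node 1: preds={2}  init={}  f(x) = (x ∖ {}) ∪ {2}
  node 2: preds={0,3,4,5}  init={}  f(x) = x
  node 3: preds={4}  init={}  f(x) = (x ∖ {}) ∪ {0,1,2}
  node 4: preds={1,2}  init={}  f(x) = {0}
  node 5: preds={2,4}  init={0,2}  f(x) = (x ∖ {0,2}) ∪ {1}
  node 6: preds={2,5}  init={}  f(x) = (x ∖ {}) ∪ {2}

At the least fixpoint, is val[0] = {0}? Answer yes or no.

no

Worklist (16 pops):
  #1 pop 0: in={} → {} (no change)
  #2 pop 1: in={} → {2} (was {}); enqueue []
  #3 pop 2: in={0,2} → {0,2} (was {}); enqueue [1]
  #4 pop 3: in={} → {0,1,2} (was {}); enqueue [0,2]
  #5 pop 4: in={0,2} → {0} (was {}); enqueue [3]
  #6 pop 5: in={0,2} → {0,1,2} (was {0,2}); enqueue []
  #7 pop 6: in={0,1,2} → {0,1,2} (was {}); enqueue []
  #8 pop 1: in={0,2} → {0,2} (was {2}); enqueue [4]
  #9 pop 0: in={0,1,2} → {} (no change)
  #10 pop 2: in={0,1,2} → {0,1,2} (was {0,2}); enqueue [1,5,6]
  #11 pop 3: in={0} → {0,1,2} (no change)
  #12 pop 4: in={0,1,2} → {0} (no change)
  #13 pop 1: in={0,1,2} → {0,1,2} (was {0,2}); enqueue [4]
  #14 pop 5: in={0,1,2} → {0,1,2} (no change)
  #15 pop 6: in={0,1,2} → {0,1,2} (no change)
  #16 pop 4: in={0,1,2} → {0} (no change)

Fixpoint:
  val[0] = {}
  val[1] = {0,1,2}
  val[2] = {0,1,2}
  val[3] = {0,1,2}
  val[4] = {0}
  val[5] = {0,1,2}
  val[6] = {0,1,2}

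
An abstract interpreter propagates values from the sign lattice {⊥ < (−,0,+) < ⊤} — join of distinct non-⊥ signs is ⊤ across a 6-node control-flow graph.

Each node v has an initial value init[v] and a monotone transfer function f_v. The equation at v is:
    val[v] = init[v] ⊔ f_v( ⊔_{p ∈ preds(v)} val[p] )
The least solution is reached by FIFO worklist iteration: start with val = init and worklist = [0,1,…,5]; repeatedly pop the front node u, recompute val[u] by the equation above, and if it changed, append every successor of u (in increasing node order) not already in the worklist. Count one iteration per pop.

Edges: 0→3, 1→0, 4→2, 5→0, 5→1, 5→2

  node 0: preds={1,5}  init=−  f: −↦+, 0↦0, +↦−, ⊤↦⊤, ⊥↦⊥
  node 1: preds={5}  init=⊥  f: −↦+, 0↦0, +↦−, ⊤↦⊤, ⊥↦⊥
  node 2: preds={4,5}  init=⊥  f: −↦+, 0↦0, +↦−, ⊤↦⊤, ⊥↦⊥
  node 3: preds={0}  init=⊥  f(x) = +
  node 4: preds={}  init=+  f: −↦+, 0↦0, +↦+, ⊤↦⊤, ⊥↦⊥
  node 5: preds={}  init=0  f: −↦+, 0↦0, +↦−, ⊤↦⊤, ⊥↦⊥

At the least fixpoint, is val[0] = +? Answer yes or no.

no

Trace (7 dequeues):
  [1] u=0 | in 0 | out ⊤ | prev − | push {}
  [2] u=1 | in 0 | out 0 | prev ⊥ | push {0}
  [3] u=2 | in ⊤ | out ⊤ | prev ⊥ | push {}
  [4] u=3 | in ⊤ | out + | prev ⊥ | push {}
  [5] u=4 | in ⊥ | out + | ==
  [6] u=5 | in ⊥ | out 0 | ==
  [7] u=0 | in 0 | out ⊤ | ==

Converged values:
  [0] ⊤
  [1] 0
  [2] ⊤
  [3] +
  [4] +
  [5] 0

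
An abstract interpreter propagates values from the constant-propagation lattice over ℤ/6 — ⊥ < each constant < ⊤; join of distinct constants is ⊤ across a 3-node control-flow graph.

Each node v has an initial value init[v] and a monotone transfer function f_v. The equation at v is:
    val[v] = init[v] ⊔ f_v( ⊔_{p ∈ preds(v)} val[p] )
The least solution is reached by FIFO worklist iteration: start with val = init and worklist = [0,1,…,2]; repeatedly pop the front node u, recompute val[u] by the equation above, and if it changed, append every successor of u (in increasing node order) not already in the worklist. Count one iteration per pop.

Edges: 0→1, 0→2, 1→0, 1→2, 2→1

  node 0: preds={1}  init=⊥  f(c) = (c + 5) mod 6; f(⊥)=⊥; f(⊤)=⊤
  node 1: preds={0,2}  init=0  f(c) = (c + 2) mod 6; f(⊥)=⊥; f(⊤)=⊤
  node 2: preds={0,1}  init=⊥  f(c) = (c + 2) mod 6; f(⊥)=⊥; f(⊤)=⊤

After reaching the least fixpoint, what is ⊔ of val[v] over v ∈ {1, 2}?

Iteration log — 6 steps:
  step 1. node 0  ⊔preds=0  new=5  old=⊥  +wl: 
  step 2. node 1  ⊔preds=5  new=⊤  old=0  +wl: 0
  step 3. node 2  ⊔preds=⊤  new=⊤  old=⊥  +wl: 1
  step 4. node 0  ⊔preds=⊤  new=⊤  old=5  +wl: 2
  step 5. node 1  ⊔preds=⊤  new=⊤  stable
  step 6. node 2  ⊔preds=⊤  new=⊤  stable

Least fixpoint reached:
  node 0: ⊤
  node 1: ⊤
  node 2: ⊤

⊤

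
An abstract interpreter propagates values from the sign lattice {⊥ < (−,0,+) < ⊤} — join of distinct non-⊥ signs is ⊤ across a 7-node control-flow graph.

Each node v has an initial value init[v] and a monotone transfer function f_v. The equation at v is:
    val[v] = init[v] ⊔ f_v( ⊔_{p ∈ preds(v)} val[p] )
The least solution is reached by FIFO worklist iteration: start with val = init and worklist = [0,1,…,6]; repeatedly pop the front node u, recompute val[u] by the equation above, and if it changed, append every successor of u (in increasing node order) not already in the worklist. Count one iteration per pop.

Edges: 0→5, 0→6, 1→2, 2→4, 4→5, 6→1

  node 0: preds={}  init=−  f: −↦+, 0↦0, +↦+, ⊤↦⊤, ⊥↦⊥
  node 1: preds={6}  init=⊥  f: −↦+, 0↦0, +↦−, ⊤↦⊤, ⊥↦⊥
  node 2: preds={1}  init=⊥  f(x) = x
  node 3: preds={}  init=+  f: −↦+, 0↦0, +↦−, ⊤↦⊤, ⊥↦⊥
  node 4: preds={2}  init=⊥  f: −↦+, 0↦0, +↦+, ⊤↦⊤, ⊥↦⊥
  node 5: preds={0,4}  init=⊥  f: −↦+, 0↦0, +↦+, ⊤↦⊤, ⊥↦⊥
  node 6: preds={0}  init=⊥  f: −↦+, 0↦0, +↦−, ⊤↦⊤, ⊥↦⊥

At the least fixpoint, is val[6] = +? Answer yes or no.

yes

Trace (11 dequeues):
  [1] u=0 | in ⊥ | out − | ==
  [2] u=1 | in ⊥ | out ⊥ | ==
  [3] u=2 | in ⊥ | out ⊥ | ==
  [4] u=3 | in ⊥ | out + | ==
  [5] u=4 | in ⊥ | out ⊥ | ==
  [6] u=5 | in − | out + | prev ⊥ | push {}
  [7] u=6 | in − | out + | prev ⊥ | push {1}
  [8] u=1 | in + | out − | prev ⊥ | push {2}
  [9] u=2 | in − | out − | prev ⊥ | push {4}
  [10] u=4 | in − | out + | prev ⊥ | push {5}
  [11] u=5 | in ⊤ | out ⊤ | prev + | push {}

Converged values:
  [0] −
  [1] −
  [2] −
  [3] +
  [4] +
  [5] ⊤
  [6] +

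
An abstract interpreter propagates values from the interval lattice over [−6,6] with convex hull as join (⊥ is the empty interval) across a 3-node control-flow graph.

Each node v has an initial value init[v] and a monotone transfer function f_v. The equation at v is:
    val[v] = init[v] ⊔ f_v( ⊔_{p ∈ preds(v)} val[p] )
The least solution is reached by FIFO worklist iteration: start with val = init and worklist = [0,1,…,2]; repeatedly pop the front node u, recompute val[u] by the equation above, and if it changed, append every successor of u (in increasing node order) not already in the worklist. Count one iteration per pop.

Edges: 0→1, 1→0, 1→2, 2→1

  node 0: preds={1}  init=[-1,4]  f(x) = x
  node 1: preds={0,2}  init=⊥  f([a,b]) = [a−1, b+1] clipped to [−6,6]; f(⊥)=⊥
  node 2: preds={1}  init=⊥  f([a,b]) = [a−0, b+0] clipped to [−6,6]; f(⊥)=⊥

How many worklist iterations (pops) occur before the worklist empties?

17

Iteration log — 17 steps:
  step 1. node 0  ⊔preds=⊥  new=[-1,4]  stable
  step 2. node 1  ⊔preds=[-1,4]  new=[-2,5]  old=⊥  +wl: 0
  step 3. node 2  ⊔preds=[-2,5]  new=[-2,5]  old=⊥  +wl: 1
  step 4. node 0  ⊔preds=[-2,5]  new=[-2,5]  old=[-1,4]  +wl: 
  step 5. node 1  ⊔preds=[-2,5]  new=[-3,6]  old=[-2,5]  +wl: 0,2
  step 6. node 0  ⊔preds=[-3,6]  new=[-3,6]  old=[-2,5]  +wl: 1
  step 7. node 2  ⊔preds=[-3,6]  new=[-3,6]  old=[-2,5]  +wl: 
  step 8. node 1  ⊔preds=[-3,6]  new=[-4,6]  old=[-3,6]  +wl: 0,2
  step 9. node 0  ⊔preds=[-4,6]  new=[-4,6]  old=[-3,6]  +wl: 1
  step 10. node 2  ⊔preds=[-4,6]  new=[-4,6]  old=[-3,6]  +wl: 
  step 11. node 1  ⊔preds=[-4,6]  new=[-5,6]  old=[-4,6]  +wl: 0,2
  step 12. node 0  ⊔preds=[-5,6]  new=[-5,6]  old=[-4,6]  +wl: 1
  step 13. node 2  ⊔preds=[-5,6]  new=[-5,6]  old=[-4,6]  +wl: 
  step 14. node 1  ⊔preds=[-5,6]  new=[-6,6]  old=[-5,6]  +wl: 0,2
  step 15. node 0  ⊔preds=[-6,6]  new=[-6,6]  old=[-5,6]  +wl: 1
  step 16. node 2  ⊔preds=[-6,6]  new=[-6,6]  old=[-5,6]  +wl: 
  step 17. node 1  ⊔preds=[-6,6]  new=[-6,6]  stable

Least fixpoint reached:
  node 0: [-6,6]
  node 1: [-6,6]
  node 2: [-6,6]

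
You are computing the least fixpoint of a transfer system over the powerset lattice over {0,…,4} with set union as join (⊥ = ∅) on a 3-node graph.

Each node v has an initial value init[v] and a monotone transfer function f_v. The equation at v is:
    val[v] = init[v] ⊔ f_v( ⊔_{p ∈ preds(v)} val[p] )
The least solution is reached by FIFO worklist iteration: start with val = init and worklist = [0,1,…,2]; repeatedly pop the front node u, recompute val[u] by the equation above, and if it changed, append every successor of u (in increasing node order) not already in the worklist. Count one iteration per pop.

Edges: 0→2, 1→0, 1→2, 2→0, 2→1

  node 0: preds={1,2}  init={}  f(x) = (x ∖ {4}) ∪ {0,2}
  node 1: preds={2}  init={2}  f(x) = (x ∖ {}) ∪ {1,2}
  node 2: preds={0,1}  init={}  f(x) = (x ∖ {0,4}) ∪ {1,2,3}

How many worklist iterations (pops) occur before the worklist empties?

Trace (7 dequeues):
  [1] u=0 | in {2} | out {0,2} | prev {} | push {}
  [2] u=1 | in {} | out {1,2} | prev {2} | push {0}
  [3] u=2 | in {0,1,2} | out {1,2,3} | prev {} | push {1}
  [4] u=0 | in {1,2,3} | out {0,1,2,3} | prev {0,2} | push {2}
  [5] u=1 | in {1,2,3} | out {1,2,3} | prev {1,2} | push {0}
  [6] u=2 | in {0,1,2,3} | out {1,2,3} | ==
  [7] u=0 | in {1,2,3} | out {0,1,2,3} | ==

Converged values:
  [0] {0,1,2,3}
  [1] {1,2,3}
  [2] {1,2,3}

7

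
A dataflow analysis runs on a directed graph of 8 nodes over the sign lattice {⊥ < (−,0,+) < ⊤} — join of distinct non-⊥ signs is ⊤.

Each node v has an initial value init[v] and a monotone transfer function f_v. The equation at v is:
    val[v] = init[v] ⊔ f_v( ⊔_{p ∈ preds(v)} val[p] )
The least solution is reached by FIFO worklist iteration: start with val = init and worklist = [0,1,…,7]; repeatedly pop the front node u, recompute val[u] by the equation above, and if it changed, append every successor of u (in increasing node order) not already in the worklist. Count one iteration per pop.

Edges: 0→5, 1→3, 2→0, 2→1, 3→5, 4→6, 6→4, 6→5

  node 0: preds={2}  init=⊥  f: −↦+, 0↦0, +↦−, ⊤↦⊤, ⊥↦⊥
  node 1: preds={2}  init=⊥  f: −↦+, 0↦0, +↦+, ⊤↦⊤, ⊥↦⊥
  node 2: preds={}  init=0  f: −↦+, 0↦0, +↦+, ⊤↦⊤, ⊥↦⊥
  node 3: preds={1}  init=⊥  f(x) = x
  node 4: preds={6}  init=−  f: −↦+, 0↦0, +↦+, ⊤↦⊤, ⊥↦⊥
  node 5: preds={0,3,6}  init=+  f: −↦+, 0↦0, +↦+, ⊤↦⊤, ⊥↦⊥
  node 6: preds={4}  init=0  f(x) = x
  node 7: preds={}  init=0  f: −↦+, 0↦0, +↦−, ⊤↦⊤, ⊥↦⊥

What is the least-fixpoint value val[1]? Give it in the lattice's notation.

Worklist (10 pops):
  #1 pop 0: in=0 → 0 (was ⊥); enqueue []
  #2 pop 1: in=0 → 0 (was ⊥); enqueue []
  #3 pop 2: in=⊥ → 0 (no change)
  #4 pop 3: in=0 → 0 (was ⊥); enqueue []
  #5 pop 4: in=0 → ⊤ (was −); enqueue []
  #6 pop 5: in=0 → ⊤ (was +); enqueue []
  #7 pop 6: in=⊤ → ⊤ (was 0); enqueue [4,5]
  #8 pop 7: in=⊥ → 0 (no change)
  #9 pop 4: in=⊤ → ⊤ (no change)
  #10 pop 5: in=⊤ → ⊤ (no change)

Fixpoint:
  val[0] = 0
  val[1] = 0
  val[2] = 0
  val[3] = 0
  val[4] = ⊤
  val[5] = ⊤
  val[6] = ⊤
  val[7] = 0

0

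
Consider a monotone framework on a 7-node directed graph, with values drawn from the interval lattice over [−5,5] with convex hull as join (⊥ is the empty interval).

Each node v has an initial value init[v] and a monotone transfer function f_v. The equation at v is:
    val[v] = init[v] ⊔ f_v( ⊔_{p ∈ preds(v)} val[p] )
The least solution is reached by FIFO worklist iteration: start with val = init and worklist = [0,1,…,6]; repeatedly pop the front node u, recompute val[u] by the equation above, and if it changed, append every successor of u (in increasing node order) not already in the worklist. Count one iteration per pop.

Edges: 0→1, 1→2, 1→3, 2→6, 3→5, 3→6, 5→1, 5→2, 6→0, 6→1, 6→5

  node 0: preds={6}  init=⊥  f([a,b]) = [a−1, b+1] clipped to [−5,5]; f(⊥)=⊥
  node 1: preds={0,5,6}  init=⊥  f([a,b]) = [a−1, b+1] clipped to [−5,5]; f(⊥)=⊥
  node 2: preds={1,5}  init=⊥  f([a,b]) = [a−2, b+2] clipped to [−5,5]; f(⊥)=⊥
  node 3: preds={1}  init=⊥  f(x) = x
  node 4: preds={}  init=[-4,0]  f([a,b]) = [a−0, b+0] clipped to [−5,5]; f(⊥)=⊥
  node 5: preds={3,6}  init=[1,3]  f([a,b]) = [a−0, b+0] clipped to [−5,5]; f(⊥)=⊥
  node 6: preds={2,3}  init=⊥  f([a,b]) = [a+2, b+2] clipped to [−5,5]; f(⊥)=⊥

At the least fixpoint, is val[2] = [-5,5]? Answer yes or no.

yes

Iteration log — 41 steps:
  step 1. node 0  ⊔preds=⊥  new=⊥  stable
  step 2. node 1  ⊔preds=[1,3]  new=[0,4]  old=⊥  +wl: 
  step 3. node 2  ⊔preds=[0,4]  new=[-2,5]  old=⊥  +wl: 
  step 4. node 3  ⊔preds=[0,4]  new=[0,4]  old=⊥  +wl: 
  step 5. node 4  ⊔preds=⊥  new=[-4,0]  stable
  step 6. node 5  ⊔preds=[0,4]  new=[0,4]  old=[1,3]  +wl: 1,2
  step 7. node 6  ⊔preds=[-2,5]  new=[0,5]  old=⊥  +wl: 0,5
  step 8. node 1  ⊔preds=[0,5]  new=[-1,5]  old=[0,4]  +wl: 3
  step 9. node 2  ⊔preds=[-1,5]  new=[-3,5]  old=[-2,5]  +wl: 6
  step 10. node 0  ⊔preds=[0,5]  new=[-1,5]  old=⊥  +wl: 1
  step 11. node 5  ⊔preds=[0,5]  new=[0,5]  old=[0,4]  +wl: 2
  step 12. node 3  ⊔preds=[-1,5]  new=[-1,5]  old=[0,4]  +wl: 5
  step 13. node 6  ⊔preds=[-3,5]  new=[-1,5]  old=[0,5]  +wl: 0
  step 14. node 1  ⊔preds=[-1,5]  new=[-2,5]  old=[-1,5]  +wl: 3
  step 15. node 2  ⊔preds=[-2,5]  new=[-4,5]  old=[-3,5]  +wl: 6
  step 16. node 5  ⊔preds=[-1,5]  new=[-1,5]  old=[0,5]  +wl: 1,2
  step 17. node 0  ⊔preds=[-1,5]  new=[-2,5]  old=[-1,5]  +wl: 
  step 18. node 3  ⊔preds=[-2,5]  new=[-2,5]  old=[-1,5]  +wl: 5
  step 19. node 6  ⊔preds=[-4,5]  new=[-2,5]  old=[-1,5]  +wl: 0
  step 20. node 1  ⊔preds=[-2,5]  new=[-3,5]  old=[-2,5]  +wl: 3
  step 21. node 2  ⊔preds=[-3,5]  new=[-5,5]  old=[-4,5]  +wl: 6
  step 22. node 5  ⊔preds=[-2,5]  new=[-2,5]  old=[-1,5]  +wl: 1,2
  step 23. node 0  ⊔preds=[-2,5]  new=[-3,5]  old=[-2,5]  +wl: 
  step 24. node 3  ⊔preds=[-3,5]  new=[-3,5]  old=[-2,5]  +wl: 5
  step 25. node 6  ⊔preds=[-5,5]  new=[-3,5]  old=[-2,5]  +wl: 0
  step 26. node 1  ⊔preds=[-3,5]  new=[-4,5]  old=[-3,5]  +wl: 3
  step 27. node 2  ⊔preds=[-4,5]  new=[-5,5]  stable
  step 28. node 5  ⊔preds=[-3,5]  new=[-3,5]  old=[-2,5]  +wl: 1,2
  step 29. node 0  ⊔preds=[-3,5]  new=[-4,5]  old=[-3,5]  +wl: 
  step 30. node 3  ⊔preds=[-4,5]  new=[-4,5]  old=[-3,5]  +wl: 5,6
  step 31. node 1  ⊔preds=[-4,5]  new=[-5,5]  old=[-4,5]  +wl: 3
  step 32. node 2  ⊔preds=[-5,5]  new=[-5,5]  stable
  step 33. node 5  ⊔preds=[-4,5]  new=[-4,5]  old=[-3,5]  +wl: 1,2
  step 34. node 6  ⊔preds=[-5,5]  new=[-3,5]  stable
  step 35. node 3  ⊔preds=[-5,5]  new=[-5,5]  old=[-4,5]  +wl: 5,6
  step 36. node 1  ⊔preds=[-4,5]  new=[-5,5]  stable
  step 37. node 2  ⊔preds=[-5,5]  new=[-5,5]  stable
  step 38. node 5  ⊔preds=[-5,5]  new=[-5,5]  old=[-4,5]  +wl: 1,2
  step 39. node 6  ⊔preds=[-5,5]  new=[-3,5]  stable
  step 40. node 1  ⊔preds=[-5,5]  new=[-5,5]  stable
  step 41. node 2  ⊔preds=[-5,5]  new=[-5,5]  stable

Least fixpoint reached:
  node 0: [-4,5]
  node 1: [-5,5]
  node 2: [-5,5]
  node 3: [-5,5]
  node 4: [-4,0]
  node 5: [-5,5]
  node 6: [-3,5]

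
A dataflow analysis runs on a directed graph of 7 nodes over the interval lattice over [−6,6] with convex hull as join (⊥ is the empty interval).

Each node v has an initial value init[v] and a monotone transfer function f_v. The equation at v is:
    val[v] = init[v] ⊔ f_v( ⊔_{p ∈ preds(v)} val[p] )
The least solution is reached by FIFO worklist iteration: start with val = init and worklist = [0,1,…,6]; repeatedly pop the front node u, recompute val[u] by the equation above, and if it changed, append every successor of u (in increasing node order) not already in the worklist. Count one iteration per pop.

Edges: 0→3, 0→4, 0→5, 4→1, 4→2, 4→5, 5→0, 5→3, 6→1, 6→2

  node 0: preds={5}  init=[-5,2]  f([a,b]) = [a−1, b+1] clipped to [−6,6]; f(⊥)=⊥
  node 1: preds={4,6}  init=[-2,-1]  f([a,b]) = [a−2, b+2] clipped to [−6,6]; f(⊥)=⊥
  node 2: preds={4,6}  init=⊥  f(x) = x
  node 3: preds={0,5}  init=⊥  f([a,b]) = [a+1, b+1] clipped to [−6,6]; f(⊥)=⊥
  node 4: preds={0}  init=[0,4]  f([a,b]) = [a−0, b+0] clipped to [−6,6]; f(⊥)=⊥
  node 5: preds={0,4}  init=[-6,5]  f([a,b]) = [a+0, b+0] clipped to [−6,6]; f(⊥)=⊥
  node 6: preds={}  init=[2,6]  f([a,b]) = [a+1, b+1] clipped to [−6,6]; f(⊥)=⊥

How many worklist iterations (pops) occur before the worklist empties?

Trace (11 dequeues):
  [1] u=0 | in [-6,5] | out [-6,6] | prev [-5,2] | push {}
  [2] u=1 | in [0,6] | out [-2,6] | prev [-2,-1] | push {}
  [3] u=2 | in [0,6] | out [0,6] | prev ⊥ | push {}
  [4] u=3 | in [-6,6] | out [-5,6] | prev ⊥ | push {}
  [5] u=4 | in [-6,6] | out [-6,6] | prev [0,4] | push {1,2}
  [6] u=5 | in [-6,6] | out [-6,6] | prev [-6,5] | push {0,3}
  [7] u=6 | in ⊥ | out [2,6] | ==
  [8] u=1 | in [-6,6] | out [-6,6] | prev [-2,6] | push {}
  [9] u=2 | in [-6,6] | out [-6,6] | prev [0,6] | push {}
  [10] u=0 | in [-6,6] | out [-6,6] | ==
  [11] u=3 | in [-6,6] | out [-5,6] | ==

Converged values:
  [0] [-6,6]
  [1] [-6,6]
  [2] [-6,6]
  [3] [-5,6]
  [4] [-6,6]
  [5] [-6,6]
  [6] [2,6]

11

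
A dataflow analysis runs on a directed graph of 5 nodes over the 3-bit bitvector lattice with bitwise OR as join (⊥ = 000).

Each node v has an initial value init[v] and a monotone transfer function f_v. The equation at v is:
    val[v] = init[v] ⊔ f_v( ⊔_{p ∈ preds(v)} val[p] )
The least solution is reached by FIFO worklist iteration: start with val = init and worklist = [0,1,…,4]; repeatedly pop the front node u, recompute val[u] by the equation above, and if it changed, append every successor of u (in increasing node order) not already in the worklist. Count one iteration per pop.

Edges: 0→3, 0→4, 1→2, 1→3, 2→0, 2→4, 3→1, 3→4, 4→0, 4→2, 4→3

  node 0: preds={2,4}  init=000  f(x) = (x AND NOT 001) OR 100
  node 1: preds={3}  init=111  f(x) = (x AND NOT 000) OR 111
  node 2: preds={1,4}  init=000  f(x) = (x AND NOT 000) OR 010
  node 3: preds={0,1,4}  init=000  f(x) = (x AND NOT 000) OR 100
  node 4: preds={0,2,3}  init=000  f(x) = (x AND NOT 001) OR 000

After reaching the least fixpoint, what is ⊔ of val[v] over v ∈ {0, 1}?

111

Trace (10 dequeues):
  [1] u=0 | in 000 | out 100 | prev 000 | push {}
  [2] u=1 | in 000 | out 111 | ==
  [3] u=2 | in 111 | out 111 | prev 000 | push {0}
  [4] u=3 | in 111 | out 111 | prev 000 | push {1}
  [5] u=4 | in 111 | out 110 | prev 000 | push {2,3}
  [6] u=0 | in 111 | out 110 | prev 100 | push {4}
  [7] u=1 | in 111 | out 111 | ==
  [8] u=2 | in 111 | out 111 | ==
  [9] u=3 | in 111 | out 111 | ==
  [10] u=4 | in 111 | out 110 | ==

Converged values:
  [0] 110
  [1] 111
  [2] 111
  [3] 111
  [4] 110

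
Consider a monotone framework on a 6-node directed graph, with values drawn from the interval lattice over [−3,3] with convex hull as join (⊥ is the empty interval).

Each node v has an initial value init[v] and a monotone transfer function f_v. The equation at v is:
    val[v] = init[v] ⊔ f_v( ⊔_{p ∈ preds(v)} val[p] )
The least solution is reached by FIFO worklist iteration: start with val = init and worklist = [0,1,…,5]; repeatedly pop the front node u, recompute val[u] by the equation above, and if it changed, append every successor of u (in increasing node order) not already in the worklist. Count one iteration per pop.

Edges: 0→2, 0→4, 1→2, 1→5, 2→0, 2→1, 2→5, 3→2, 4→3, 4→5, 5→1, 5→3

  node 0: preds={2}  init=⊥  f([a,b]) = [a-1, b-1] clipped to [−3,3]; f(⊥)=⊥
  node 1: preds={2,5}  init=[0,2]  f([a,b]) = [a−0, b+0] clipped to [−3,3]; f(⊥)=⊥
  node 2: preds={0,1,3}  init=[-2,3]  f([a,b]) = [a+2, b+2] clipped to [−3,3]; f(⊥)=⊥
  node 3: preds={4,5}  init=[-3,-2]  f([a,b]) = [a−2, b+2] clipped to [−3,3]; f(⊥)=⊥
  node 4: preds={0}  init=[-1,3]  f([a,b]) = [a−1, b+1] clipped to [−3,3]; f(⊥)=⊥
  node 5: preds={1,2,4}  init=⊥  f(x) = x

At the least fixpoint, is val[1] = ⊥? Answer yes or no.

Iteration log — 11 steps:
  step 1. node 0  ⊔preds=[-2,3]  new=[-3,2]  old=⊥  +wl: 
  step 2. node 1  ⊔preds=[-2,3]  new=[-2,3]  old=[0,2]  +wl: 
  step 3. node 2  ⊔preds=[-3,3]  new=[-2,3]  stable
  step 4. node 3  ⊔preds=[-1,3]  new=[-3,3]  old=[-3,-2]  +wl: 2
  step 5. node 4  ⊔preds=[-3,2]  new=[-3,3]  old=[-1,3]  +wl: 3
  step 6. node 5  ⊔preds=[-3,3]  new=[-3,3]  old=⊥  +wl: 1
  step 7. node 2  ⊔preds=[-3,3]  new=[-2,3]  stable
  step 8. node 3  ⊔preds=[-3,3]  new=[-3,3]  stable
  step 9. node 1  ⊔preds=[-3,3]  new=[-3,3]  old=[-2,3]  +wl: 2,5
  step 10. node 2  ⊔preds=[-3,3]  new=[-2,3]  stable
  step 11. node 5  ⊔preds=[-3,3]  new=[-3,3]  stable

Least fixpoint reached:
  node 0: [-3,2]
  node 1: [-3,3]
  node 2: [-2,3]
  node 3: [-3,3]
  node 4: [-3,3]
  node 5: [-3,3]

no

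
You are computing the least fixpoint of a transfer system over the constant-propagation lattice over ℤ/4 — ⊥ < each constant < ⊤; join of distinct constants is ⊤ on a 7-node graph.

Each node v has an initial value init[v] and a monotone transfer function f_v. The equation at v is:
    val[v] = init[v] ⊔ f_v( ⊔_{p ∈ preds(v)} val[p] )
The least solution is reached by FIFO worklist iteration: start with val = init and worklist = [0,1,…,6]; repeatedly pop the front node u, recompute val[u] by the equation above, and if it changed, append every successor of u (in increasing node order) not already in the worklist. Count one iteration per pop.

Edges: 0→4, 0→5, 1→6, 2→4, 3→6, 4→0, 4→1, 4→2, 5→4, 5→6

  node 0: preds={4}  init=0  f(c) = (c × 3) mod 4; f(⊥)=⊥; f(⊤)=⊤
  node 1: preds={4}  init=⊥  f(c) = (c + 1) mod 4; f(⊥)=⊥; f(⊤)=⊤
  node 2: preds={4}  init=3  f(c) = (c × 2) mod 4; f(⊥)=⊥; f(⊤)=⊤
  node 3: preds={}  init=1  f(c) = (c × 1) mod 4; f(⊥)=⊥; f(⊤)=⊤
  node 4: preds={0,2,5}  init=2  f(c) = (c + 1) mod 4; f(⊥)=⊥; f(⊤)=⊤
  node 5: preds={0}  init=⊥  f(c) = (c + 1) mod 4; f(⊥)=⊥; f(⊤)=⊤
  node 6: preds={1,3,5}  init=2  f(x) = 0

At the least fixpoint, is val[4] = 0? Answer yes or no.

Worklist (12 pops):
  #1 pop 0: in=2 → ⊤ (was 0); enqueue []
  #2 pop 1: in=2 → 3 (was ⊥); enqueue []
  #3 pop 2: in=2 → ⊤ (was 3); enqueue []
  #4 pop 3: in=⊥ → 1 (no change)
  #5 pop 4: in=⊤ → ⊤ (was 2); enqueue [0,1,2]
  #6 pop 5: in=⊤ → ⊤ (was ⊥); enqueue [4]
  #7 pop 6: in=⊤ → ⊤ (was 2); enqueue []
  #8 pop 0: in=⊤ → ⊤ (no change)
  #9 pop 1: in=⊤ → ⊤ (was 3); enqueue [6]
  #10 pop 2: in=⊤ → ⊤ (no change)
  #11 pop 4: in=⊤ → ⊤ (no change)
  #12 pop 6: in=⊤ → ⊤ (no change)

Fixpoint:
  val[0] = ⊤
  val[1] = ⊤
  val[2] = ⊤
  val[3] = 1
  val[4] = ⊤
  val[5] = ⊤
  val[6] = ⊤

no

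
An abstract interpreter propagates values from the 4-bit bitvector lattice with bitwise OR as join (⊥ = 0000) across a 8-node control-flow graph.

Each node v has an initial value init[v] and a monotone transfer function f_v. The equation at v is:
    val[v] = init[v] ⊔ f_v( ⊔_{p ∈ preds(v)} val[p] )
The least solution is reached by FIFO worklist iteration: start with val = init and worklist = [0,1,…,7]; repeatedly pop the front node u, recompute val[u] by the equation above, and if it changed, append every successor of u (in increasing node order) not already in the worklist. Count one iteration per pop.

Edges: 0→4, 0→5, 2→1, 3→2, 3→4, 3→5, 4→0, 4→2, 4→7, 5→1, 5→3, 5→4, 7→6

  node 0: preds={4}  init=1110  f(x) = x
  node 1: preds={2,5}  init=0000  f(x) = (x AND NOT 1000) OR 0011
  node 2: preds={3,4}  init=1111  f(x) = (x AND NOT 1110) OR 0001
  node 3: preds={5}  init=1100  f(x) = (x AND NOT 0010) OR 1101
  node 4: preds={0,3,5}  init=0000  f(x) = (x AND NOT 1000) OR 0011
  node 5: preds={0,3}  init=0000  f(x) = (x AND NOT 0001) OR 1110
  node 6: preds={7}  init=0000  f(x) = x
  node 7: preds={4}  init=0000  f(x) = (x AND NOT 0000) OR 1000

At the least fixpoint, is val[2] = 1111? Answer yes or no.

yes

Iteration log — 15 steps:
  step 1. node 0  ⊔preds=0000  new=1110  stable
  step 2. node 1  ⊔preds=1111  new=0111  old=0000  +wl: 
  step 3. node 2  ⊔preds=1100  new=1111  stable
  step 4. node 3  ⊔preds=0000  new=1101  old=1100  +wl: 2
  step 5. node 4  ⊔preds=1111  new=0111  old=0000  +wl: 0
  step 6. node 5  ⊔preds=1111  new=1110  old=0000  +wl: 1,3,4
  step 7. node 6  ⊔preds=0000  new=0000  stable
  step 8. node 7  ⊔preds=0111  new=1111  old=0000  +wl: 6
  step 9. node 2  ⊔preds=1111  new=1111  stable
  step 10. node 0  ⊔preds=0111  new=1111  old=1110  +wl: 5
  step 11. node 1  ⊔preds=1111  new=0111  stable
  step 12. node 3  ⊔preds=1110  new=1101  stable
  step 13. node 4  ⊔preds=1111  new=0111  stable
  step 14. node 6  ⊔preds=1111  new=1111  old=0000  +wl: 
  step 15. node 5  ⊔preds=1111  new=1110  stable

Least fixpoint reached:
  node 0: 1111
  node 1: 0111
  node 2: 1111
  node 3: 1101
  node 4: 0111
  node 5: 1110
  node 6: 1111
  node 7: 1111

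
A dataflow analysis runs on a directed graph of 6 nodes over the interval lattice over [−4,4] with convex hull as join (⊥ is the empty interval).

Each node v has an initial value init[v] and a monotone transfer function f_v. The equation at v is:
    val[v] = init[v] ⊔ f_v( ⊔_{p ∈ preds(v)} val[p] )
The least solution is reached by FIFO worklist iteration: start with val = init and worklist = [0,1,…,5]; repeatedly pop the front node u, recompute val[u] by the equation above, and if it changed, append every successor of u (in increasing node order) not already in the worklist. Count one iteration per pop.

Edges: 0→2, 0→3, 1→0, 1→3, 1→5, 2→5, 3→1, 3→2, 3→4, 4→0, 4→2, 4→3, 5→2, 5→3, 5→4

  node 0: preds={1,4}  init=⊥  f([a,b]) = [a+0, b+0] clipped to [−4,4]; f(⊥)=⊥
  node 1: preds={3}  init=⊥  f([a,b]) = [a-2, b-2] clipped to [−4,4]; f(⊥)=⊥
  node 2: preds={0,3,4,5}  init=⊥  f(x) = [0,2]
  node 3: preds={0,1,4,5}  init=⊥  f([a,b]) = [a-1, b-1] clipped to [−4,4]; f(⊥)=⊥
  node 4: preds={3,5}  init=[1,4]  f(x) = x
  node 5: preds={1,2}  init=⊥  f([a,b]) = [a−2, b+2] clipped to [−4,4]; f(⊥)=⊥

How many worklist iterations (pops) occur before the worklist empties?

Trace (22 dequeues):
  [1] u=0 | in [1,4] | out [1,4] | prev ⊥ | push {}
  [2] u=1 | in ⊥ | out ⊥ | ==
  [3] u=2 | in [1,4] | out [0,2] | prev ⊥ | push {}
  [4] u=3 | in [1,4] | out [0,3] | prev ⊥ | push {1,2}
  [5] u=4 | in [0,3] | out [0,4] | prev [1,4] | push {0,3}
  [6] u=5 | in [0,2] | out [-2,4] | prev ⊥ | push {4}
  [7] u=1 | in [0,3] | out [-2,1] | prev ⊥ | push {5}
  [8] u=2 | in [-2,4] | out [0,2] | ==
  [9] u=0 | in [-2,4] | out [-2,4] | prev [1,4] | push {2}
  [10] u=3 | in [-2,4] | out [-3,3] | prev [0,3] | push {1}
  [11] u=4 | in [-3,4] | out [-3,4] | prev [0,4] | push {0,3}
  [12] u=5 | in [-2,2] | out [-4,4] | prev [-2,4] | push {4}
  [13] u=2 | in [-4,4] | out [0,2] | ==
  [14] u=1 | in [-3,3] | out [-4,1] | prev [-2,1] | push {5}
  [15] u=0 | in [-4,4] | out [-4,4] | prev [-2,4] | push {2}
  [16] u=3 | in [-4,4] | out [-4,3] | prev [-3,3] | push {1}
  [17] u=4 | in [-4,4] | out [-4,4] | prev [-3,4] | push {0,3}
  [18] u=5 | in [-4,2] | out [-4,4] | ==
  [19] u=2 | in [-4,4] | out [0,2] | ==
  [20] u=1 | in [-4,3] | out [-4,1] | ==
  [21] u=0 | in [-4,4] | out [-4,4] | ==
  [22] u=3 | in [-4,4] | out [-4,3] | ==

Converged values:
  [0] [-4,4]
  [1] [-4,1]
  [2] [0,2]
  [3] [-4,3]
  [4] [-4,4]
  [5] [-4,4]

22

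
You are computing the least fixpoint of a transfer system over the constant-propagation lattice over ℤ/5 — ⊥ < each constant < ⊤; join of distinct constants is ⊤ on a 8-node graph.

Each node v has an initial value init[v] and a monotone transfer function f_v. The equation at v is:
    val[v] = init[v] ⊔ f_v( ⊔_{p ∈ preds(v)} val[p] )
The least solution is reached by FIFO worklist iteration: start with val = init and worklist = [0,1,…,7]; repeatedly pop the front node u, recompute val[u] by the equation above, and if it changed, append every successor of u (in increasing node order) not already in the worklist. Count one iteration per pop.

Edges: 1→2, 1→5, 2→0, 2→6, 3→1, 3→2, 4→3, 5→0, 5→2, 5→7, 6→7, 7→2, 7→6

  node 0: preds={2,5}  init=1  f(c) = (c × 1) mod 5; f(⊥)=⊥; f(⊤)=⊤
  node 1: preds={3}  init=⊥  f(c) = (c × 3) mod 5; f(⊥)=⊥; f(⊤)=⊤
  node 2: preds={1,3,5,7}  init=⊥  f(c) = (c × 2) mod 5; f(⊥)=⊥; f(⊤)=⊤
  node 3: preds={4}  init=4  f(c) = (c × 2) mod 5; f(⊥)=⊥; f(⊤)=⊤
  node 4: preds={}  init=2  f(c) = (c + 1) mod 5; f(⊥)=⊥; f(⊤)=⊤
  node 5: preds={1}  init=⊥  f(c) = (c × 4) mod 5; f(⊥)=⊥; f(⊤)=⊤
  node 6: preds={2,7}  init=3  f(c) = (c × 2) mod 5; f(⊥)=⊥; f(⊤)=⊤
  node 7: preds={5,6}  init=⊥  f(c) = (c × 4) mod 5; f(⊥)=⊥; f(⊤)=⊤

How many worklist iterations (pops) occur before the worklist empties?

Trace (11 dequeues):
  [1] u=0 | in ⊥ | out 1 | ==
  [2] u=1 | in 4 | out 2 | prev ⊥ | push {}
  [3] u=2 | in ⊤ | out ⊤ | prev ⊥ | push {0}
  [4] u=3 | in 2 | out 4 | ==
  [5] u=4 | in ⊥ | out 2 | ==
  [6] u=5 | in 2 | out 3 | prev ⊥ | push {2}
  [7] u=6 | in ⊤ | out ⊤ | prev 3 | push {}
  [8] u=7 | in ⊤ | out ⊤ | prev ⊥ | push {6}
  [9] u=0 | in ⊤ | out ⊤ | prev 1 | push {}
  [10] u=2 | in ⊤ | out ⊤ | ==
  [11] u=6 | in ⊤ | out ⊤ | ==

Converged values:
  [0] ⊤
  [1] 2
  [2] ⊤
  [3] 4
  [4] 2
  [5] 3
  [6] ⊤
  [7] ⊤

11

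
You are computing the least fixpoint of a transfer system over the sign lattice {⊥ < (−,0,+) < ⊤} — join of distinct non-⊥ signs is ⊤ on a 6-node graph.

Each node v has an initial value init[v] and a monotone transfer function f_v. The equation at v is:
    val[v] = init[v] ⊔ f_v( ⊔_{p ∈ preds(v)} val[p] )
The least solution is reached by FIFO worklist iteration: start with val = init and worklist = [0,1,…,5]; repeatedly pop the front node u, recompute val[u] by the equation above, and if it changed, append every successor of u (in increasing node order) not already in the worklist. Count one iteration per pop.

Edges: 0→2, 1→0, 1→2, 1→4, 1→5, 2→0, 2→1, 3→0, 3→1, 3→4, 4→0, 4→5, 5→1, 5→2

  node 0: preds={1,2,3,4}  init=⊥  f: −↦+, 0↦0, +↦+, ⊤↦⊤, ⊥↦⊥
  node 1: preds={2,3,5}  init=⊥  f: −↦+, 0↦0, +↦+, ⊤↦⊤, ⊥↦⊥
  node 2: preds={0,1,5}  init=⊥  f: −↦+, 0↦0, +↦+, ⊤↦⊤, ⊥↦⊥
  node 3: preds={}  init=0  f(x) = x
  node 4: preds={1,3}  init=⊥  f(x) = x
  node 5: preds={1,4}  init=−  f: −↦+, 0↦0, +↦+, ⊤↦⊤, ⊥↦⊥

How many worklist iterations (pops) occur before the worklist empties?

9

Worklist (9 pops):
  #1 pop 0: in=0 → 0 (was ⊥); enqueue []
  #2 pop 1: in=⊤ → ⊤ (was ⊥); enqueue [0]
  #3 pop 2: in=⊤ → ⊤ (was ⊥); enqueue [1]
  #4 pop 3: in=⊥ → 0 (no change)
  #5 pop 4: in=⊤ → ⊤ (was ⊥); enqueue []
  #6 pop 5: in=⊤ → ⊤ (was −); enqueue [2]
  #7 pop 0: in=⊤ → ⊤ (was 0); enqueue []
  #8 pop 1: in=⊤ → ⊤ (no change)
  #9 pop 2: in=⊤ → ⊤ (no change)

Fixpoint:
  val[0] = ⊤
  val[1] = ⊤
  val[2] = ⊤
  val[3] = 0
  val[4] = ⊤
  val[5] = ⊤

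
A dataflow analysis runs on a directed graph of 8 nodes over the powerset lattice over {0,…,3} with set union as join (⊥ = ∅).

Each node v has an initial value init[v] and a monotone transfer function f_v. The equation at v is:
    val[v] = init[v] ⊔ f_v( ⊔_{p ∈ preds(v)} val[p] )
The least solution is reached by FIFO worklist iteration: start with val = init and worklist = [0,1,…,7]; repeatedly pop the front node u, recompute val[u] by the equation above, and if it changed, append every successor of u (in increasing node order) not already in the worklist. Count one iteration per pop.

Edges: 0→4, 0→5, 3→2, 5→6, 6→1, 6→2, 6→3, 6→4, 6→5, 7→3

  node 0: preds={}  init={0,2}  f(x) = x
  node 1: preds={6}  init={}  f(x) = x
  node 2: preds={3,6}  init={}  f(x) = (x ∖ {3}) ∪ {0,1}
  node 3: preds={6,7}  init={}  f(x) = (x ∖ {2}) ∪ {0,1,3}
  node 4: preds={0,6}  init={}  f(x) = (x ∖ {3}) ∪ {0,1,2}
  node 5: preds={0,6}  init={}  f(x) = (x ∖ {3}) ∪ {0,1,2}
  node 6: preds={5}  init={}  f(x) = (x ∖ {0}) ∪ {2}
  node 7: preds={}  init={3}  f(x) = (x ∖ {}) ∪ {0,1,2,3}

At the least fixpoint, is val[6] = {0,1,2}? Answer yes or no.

no

Iteration log — 13 steps:
  step 1. node 0  ⊔preds={}  new={0,2}  stable
  step 2. node 1  ⊔preds={}  new={}  stable
  step 3. node 2  ⊔preds={}  new={0,1}  old={}  +wl: 
  step 4. node 3  ⊔preds={3}  new={0,1,3}  old={}  +wl: 2
  step 5. node 4  ⊔preds={0,2}  new={0,1,2}  old={}  +wl: 
  step 6. node 5  ⊔preds={0,2}  new={0,1,2}  old={}  +wl: 
  step 7. node 6  ⊔preds={0,1,2}  new={1,2}  old={}  +wl: 1,3,4,5
  step 8. node 7  ⊔preds={}  new={0,1,2,3}  old={3}  +wl: 
  step 9. node 2  ⊔preds={0,1,2,3}  new={0,1,2}  old={0,1}  +wl: 
  step 10. node 1  ⊔preds={1,2}  new={1,2}  old={}  +wl: 
  step 11. node 3  ⊔preds={0,1,2,3}  new={0,1,3}  stable
  step 12. node 4  ⊔preds={0,1,2}  new={0,1,2}  stable
  step 13. node 5  ⊔preds={0,1,2}  new={0,1,2}  stable

Least fixpoint reached:
  node 0: {0,2}
  node 1: {1,2}
  node 2: {0,1,2}
  node 3: {0,1,3}
  node 4: {0,1,2}
  node 5: {0,1,2}
  node 6: {1,2}
  node 7: {0,1,2,3}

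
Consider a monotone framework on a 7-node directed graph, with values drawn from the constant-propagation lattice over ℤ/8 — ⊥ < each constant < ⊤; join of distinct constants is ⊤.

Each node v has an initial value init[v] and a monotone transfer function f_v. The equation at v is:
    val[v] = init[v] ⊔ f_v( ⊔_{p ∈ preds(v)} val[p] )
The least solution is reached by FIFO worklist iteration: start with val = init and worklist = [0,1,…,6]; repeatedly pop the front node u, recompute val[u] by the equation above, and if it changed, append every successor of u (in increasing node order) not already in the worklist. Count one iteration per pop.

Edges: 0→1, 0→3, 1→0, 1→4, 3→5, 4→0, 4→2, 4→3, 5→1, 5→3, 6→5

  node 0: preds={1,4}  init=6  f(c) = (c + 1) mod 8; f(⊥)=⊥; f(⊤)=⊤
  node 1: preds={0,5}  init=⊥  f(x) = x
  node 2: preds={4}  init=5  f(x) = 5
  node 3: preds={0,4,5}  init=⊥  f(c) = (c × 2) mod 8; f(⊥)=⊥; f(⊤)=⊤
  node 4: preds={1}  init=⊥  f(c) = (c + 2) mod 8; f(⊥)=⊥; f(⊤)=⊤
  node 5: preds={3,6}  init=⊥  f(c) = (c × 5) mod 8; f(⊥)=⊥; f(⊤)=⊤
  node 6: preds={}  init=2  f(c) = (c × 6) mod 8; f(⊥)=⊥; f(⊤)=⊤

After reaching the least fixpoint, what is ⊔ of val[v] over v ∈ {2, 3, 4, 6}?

⊤

Worklist (17 pops):
  #1 pop 0: in=⊥ → 6 (no change)
  #2 pop 1: in=6 → 6 (was ⊥); enqueue [0]
  #3 pop 2: in=⊥ → 5 (no change)
  #4 pop 3: in=6 → 4 (was ⊥); enqueue []
  #5 pop 4: in=6 → 0 (was ⊥); enqueue [2,3]
  #6 pop 5: in=⊤ → ⊤ (was ⊥); enqueue [1]
  #7 pop 6: in=⊥ → 2 (no change)
  #8 pop 0: in=⊤ → ⊤ (was 6); enqueue []
  #9 pop 2: in=0 → 5 (no change)
  #10 pop 3: in=⊤ → ⊤ (was 4); enqueue [5]
  #11 pop 1: in=⊤ → ⊤ (was 6); enqueue [0,4]
  #12 pop 5: in=⊤ → ⊤ (no change)
  #13 pop 0: in=⊤ → ⊤ (no change)
  #14 pop 4: in=⊤ → ⊤ (was 0); enqueue [0,2,3]
  #15 pop 0: in=⊤ → ⊤ (no change)
  #16 pop 2: in=⊤ → 5 (no change)
  #17 pop 3: in=⊤ → ⊤ (no change)

Fixpoint:
  val[0] = ⊤
  val[1] = ⊤
  val[2] = 5
  val[3] = ⊤
  val[4] = ⊤
  val[5] = ⊤
  val[6] = 2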